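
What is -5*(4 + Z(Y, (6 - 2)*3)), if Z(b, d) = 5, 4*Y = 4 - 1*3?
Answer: -45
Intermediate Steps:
Y = 1/4 (Y = (4 - 1*3)/4 = (4 - 3)/4 = (1/4)*1 = 1/4 ≈ 0.25000)
-5*(4 + Z(Y, (6 - 2)*3)) = -5*(4 + 5) = -5*9 = -45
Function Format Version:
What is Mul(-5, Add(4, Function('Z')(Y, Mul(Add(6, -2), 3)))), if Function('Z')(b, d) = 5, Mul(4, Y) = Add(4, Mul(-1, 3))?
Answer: -45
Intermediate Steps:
Y = Rational(1, 4) (Y = Mul(Rational(1, 4), Add(4, Mul(-1, 3))) = Mul(Rational(1, 4), Add(4, -3)) = Mul(Rational(1, 4), 1) = Rational(1, 4) ≈ 0.25000)
Mul(-5, Add(4, Function('Z')(Y, Mul(Add(6, -2), 3)))) = Mul(-5, Add(4, 5)) = Mul(-5, 9) = -45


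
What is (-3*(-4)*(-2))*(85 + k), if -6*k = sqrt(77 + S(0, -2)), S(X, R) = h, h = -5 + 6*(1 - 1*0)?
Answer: -2040 + 4*sqrt(78) ≈ -2004.7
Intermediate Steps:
h = 1 (h = -5 + 6*(1 + 0) = -5 + 6*1 = -5 + 6 = 1)
S(X, R) = 1
k = -sqrt(78)/6 (k = -sqrt(77 + 1)/6 = -sqrt(78)/6 ≈ -1.4720)
(-3*(-4)*(-2))*(85 + k) = (-3*(-4)*(-2))*(85 - sqrt(78)/6) = (12*(-2))*(85 - sqrt(78)/6) = -24*(85 - sqrt(78)/6) = -2040 + 4*sqrt(78)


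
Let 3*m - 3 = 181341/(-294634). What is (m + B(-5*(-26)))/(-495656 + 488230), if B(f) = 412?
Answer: -121623395/2187952084 ≈ -0.055588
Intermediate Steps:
m = 234187/294634 (m = 1 + (181341/(-294634))/3 = 1 + (181341*(-1/294634))/3 = 1 + (⅓)*(-181341/294634) = 1 - 60447/294634 = 234187/294634 ≈ 0.79484)
(m + B(-5*(-26)))/(-495656 + 488230) = (234187/294634 + 412)/(-495656 + 488230) = (121623395/294634)/(-7426) = (121623395/294634)*(-1/7426) = -121623395/2187952084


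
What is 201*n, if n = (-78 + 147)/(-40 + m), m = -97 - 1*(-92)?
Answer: -1541/5 ≈ -308.20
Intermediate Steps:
m = -5 (m = -97 + 92 = -5)
n = -23/15 (n = (-78 + 147)/(-40 - 5) = 69/(-45) = 69*(-1/45) = -23/15 ≈ -1.5333)
201*n = 201*(-23/15) = -1541/5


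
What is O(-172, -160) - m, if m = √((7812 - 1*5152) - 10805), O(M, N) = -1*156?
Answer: -156 - 3*I*√905 ≈ -156.0 - 90.25*I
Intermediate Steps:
O(M, N) = -156
m = 3*I*√905 (m = √((7812 - 5152) - 10805) = √(2660 - 10805) = √(-8145) = 3*I*√905 ≈ 90.25*I)
O(-172, -160) - m = -156 - 3*I*√905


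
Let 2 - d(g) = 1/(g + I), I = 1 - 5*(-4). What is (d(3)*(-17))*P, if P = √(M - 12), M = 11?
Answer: -799*I/24 ≈ -33.292*I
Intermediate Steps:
I = 21 (I = 1 + 20 = 21)
d(g) = 2 - 1/(21 + g) (d(g) = 2 - 1/(g + 21) = 2 - 1/(21 + g))
P = I (P = √(11 - 12) = √(-1) = I ≈ 1.0*I)
(d(3)*(-17))*P = (((41 + 2*3)/(21 + 3))*(-17))*I = (((41 + 6)/24)*(-17))*I = (((1/24)*47)*(-17))*I = ((47/24)*(-17))*I = -799*I/24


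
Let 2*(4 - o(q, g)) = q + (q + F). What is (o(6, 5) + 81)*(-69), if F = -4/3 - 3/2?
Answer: -22195/4 ≈ -5548.8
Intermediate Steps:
F = -17/6 (F = -4*⅓ - 3*½ = -4/3 - 3/2 = -17/6 ≈ -2.8333)
o(q, g) = 65/12 - q (o(q, g) = 4 - (q + (q - 17/6))/2 = 4 - (q + (-17/6 + q))/2 = 4 - (-17/6 + 2*q)/2 = 4 + (17/12 - q) = 65/12 - q)
(o(6, 5) + 81)*(-69) = ((65/12 - 1*6) + 81)*(-69) = ((65/12 - 6) + 81)*(-69) = (-7/12 + 81)*(-69) = (965/12)*(-69) = -22195/4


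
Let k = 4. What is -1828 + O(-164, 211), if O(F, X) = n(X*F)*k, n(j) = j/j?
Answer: -1824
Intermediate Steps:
n(j) = 1
O(F, X) = 4 (O(F, X) = 1*4 = 4)
-1828 + O(-164, 211) = -1828 + 4 = -1824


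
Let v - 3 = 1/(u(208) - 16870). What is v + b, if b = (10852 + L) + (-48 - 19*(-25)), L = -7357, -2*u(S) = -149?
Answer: 131844673/33591 ≈ 3925.0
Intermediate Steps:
u(S) = 149/2 (u(S) = -½*(-149) = 149/2)
b = 3922 (b = (10852 - 7357) + (-48 - 19*(-25)) = 3495 + (-48 + 475) = 3495 + 427 = 3922)
v = 100771/33591 (v = 3 + 1/(149/2 - 16870) = 3 + 1/(-33591/2) = 3 - 2/33591 = 100771/33591 ≈ 2.9999)
v + b = 100771/33591 + 3922 = 131844673/33591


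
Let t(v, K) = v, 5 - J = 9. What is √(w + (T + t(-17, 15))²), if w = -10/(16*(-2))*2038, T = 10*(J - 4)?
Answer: √160734/4 ≈ 100.23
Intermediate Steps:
J = -4 (J = 5 - 1*9 = 5 - 9 = -4)
T = -80 (T = 10*(-4 - 4) = 10*(-8) = -80)
w = 5095/8 (w = -10/(-32)*2038 = -10*(-1/32)*2038 = (5/16)*2038 = 5095/8 ≈ 636.88)
√(w + (T + t(-17, 15))²) = √(5095/8 + (-80 - 17)²) = √(5095/8 + (-97)²) = √(5095/8 + 9409) = √(80367/8) = √160734/4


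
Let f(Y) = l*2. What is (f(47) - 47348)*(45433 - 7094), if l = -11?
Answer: -1816118430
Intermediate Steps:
f(Y) = -22 (f(Y) = -11*2 = -22)
(f(47) - 47348)*(45433 - 7094) = (-22 - 47348)*(45433 - 7094) = -47370*38339 = -1816118430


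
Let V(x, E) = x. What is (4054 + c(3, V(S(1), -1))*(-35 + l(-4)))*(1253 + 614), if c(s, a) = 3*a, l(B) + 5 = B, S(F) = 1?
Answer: 7322374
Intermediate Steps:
l(B) = -5 + B
(4054 + c(3, V(S(1), -1))*(-35 + l(-4)))*(1253 + 614) = (4054 + (3*1)*(-35 + (-5 - 4)))*(1253 + 614) = (4054 + 3*(-35 - 9))*1867 = (4054 + 3*(-44))*1867 = (4054 - 132)*1867 = 3922*1867 = 7322374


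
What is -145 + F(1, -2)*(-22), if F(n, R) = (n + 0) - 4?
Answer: -79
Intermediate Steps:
F(n, R) = -4 + n (F(n, R) = n - 4 = -4 + n)
-145 + F(1, -2)*(-22) = -145 + (-4 + 1)*(-22) = -145 - 3*(-22) = -145 + 66 = -79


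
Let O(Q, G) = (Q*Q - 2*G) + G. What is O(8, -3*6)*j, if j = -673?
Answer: -55186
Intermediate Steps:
O(Q, G) = Q² - G (O(Q, G) = (Q² - 2*G) + G = Q² - G)
O(8, -3*6)*j = (8² - (-3)*6)*(-673) = (64 - 1*(-18))*(-673) = (64 + 18)*(-673) = 82*(-673) = -55186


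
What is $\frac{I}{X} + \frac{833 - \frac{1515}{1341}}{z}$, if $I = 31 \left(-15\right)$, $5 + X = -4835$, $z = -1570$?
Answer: $- \frac{147340229}{339666360} \approx -0.43378$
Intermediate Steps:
$X = -4840$ ($X = -5 - 4835 = -4840$)
$I = -465$
$\frac{I}{X} + \frac{833 - \frac{1515}{1341}}{z} = - \frac{465}{-4840} + \frac{833 - \frac{1515}{1341}}{-1570} = \left(-465\right) \left(- \frac{1}{4840}\right) + \left(833 - \frac{505}{447}\right) \left(- \frac{1}{1570}\right) = \frac{93}{968} + \left(833 - \frac{505}{447}\right) \left(- \frac{1}{1570}\right) = \frac{93}{968} + \frac{371846}{447} \left(- \frac{1}{1570}\right) = \frac{93}{968} - \frac{185923}{350895} = - \frac{147340229}{339666360}$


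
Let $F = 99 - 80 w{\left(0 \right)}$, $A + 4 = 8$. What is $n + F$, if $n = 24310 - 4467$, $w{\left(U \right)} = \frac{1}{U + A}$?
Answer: $19922$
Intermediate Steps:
$A = 4$ ($A = -4 + 8 = 4$)
$w{\left(U \right)} = \frac{1}{4 + U}$ ($w{\left(U \right)} = \frac{1}{U + 4} = \frac{1}{4 + U}$)
$n = 19843$
$F = 79$ ($F = 99 - \frac{80}{4 + 0} = 99 - \frac{80}{4} = 99 - 20 = 79$)
$n + F = 19843 + 79 = 19922$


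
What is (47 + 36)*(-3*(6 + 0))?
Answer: -1494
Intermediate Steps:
(47 + 36)*(-3*(6 + 0)) = 83*(-3*6) = 83*(-18) = -1494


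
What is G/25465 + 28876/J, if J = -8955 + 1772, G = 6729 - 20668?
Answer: -75950107/16628645 ≈ -4.5674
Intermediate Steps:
G = -13939
J = -7183
G/25465 + 28876/J = -13939/25465 + 28876/(-7183) = -13939*1/25465 + 28876*(-1/7183) = -13939/25465 - 28876/7183 = -75950107/16628645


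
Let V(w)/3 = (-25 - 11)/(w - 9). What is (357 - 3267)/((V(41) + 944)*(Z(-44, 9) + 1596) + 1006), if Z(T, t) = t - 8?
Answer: -7760/4008491 ≈ -0.0019359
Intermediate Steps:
Z(T, t) = -8 + t
V(w) = -108/(-9 + w) (V(w) = 3*((-25 - 11)/(w - 9)) = 3*(-36/(-9 + w)) = -108/(-9 + w))
(357 - 3267)/((V(41) + 944)*(Z(-44, 9) + 1596) + 1006) = (357 - 3267)/((-108/(-9 + 41) + 944)*((-8 + 9) + 1596) + 1006) = -2910/((-108/32 + 944)*(1 + 1596) + 1006) = -2910/((-108*1/32 + 944)*1597 + 1006) = -2910/((-27/8 + 944)*1597 + 1006) = -2910/((7525/8)*1597 + 1006) = -2910/(12017425/8 + 1006) = -2910/12025473/8 = -2910*8/12025473 = -7760/4008491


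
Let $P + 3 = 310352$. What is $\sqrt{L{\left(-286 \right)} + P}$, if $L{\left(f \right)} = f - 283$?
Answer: $6 \sqrt{8605} \approx 556.58$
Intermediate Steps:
$P = 310349$ ($P = -3 + 310352 = 310349$)
$L{\left(f \right)} = -283 + f$ ($L{\left(f \right)} = f - 283 = -283 + f$)
$\sqrt{L{\left(-286 \right)} + P} = \sqrt{\left(-283 - 286\right) + 310349} = \sqrt{-569 + 310349} = \sqrt{309780} = 6 \sqrt{8605}$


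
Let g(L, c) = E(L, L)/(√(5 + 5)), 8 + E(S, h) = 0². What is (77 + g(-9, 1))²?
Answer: 29677/5 - 616*√10/5 ≈ 5545.8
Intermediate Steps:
E(S, h) = -8 (E(S, h) = -8 + 0² = -8 + 0 = -8)
g(L, c) = -4*√10/5 (g(L, c) = -8/√(5 + 5) = -8*√10/10 = -4*√10/5)
(77 + g(-9, 1))² = (77 - 4*√10/5)²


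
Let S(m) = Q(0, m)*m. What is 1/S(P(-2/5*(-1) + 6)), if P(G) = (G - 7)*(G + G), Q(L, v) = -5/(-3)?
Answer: -5/64 ≈ -0.078125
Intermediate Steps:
Q(L, v) = 5/3 (Q(L, v) = -5*(-1/3) = 5/3)
P(G) = 2*G*(-7 + G) (P(G) = (-7 + G)*(2*G) = 2*G*(-7 + G))
S(m) = 5*m/3
1/S(P(-2/5*(-1) + 6)) = 1/(5*(2*(-2/5*(-1) + 6)*(-7 + (-2/5*(-1) + 6)))/3) = 1/(5*(2*(2/5 + 6)*(-7 + (2/5 + 6)))/3) = 1/(5*(2*(32/5)*(-7 + 32/5))/3) = 1/(5*(2*(32/5)*(-3/5))/3) = 1/((5/3)*(-192/25)) = 1/(-64/5) = -5/64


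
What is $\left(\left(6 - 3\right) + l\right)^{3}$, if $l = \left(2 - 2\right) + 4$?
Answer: $343$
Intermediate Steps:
$l = 4$ ($l = 0 + 4 = 4$)
$\left(\left(6 - 3\right) + l\right)^{3} = \left(\left(6 - 3\right) + 4\right)^{3} = \left(3 + 4\right)^{3} = 7^{3} = 343$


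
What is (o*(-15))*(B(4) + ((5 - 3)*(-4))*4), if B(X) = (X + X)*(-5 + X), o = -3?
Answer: -1800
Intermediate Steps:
B(X) = 2*X*(-5 + X) (B(X) = (2*X)*(-5 + X) = 2*X*(-5 + X))
(o*(-15))*(B(4) + ((5 - 3)*(-4))*4) = (-3*(-15))*(2*4*(-5 + 4) + ((5 - 3)*(-4))*4) = 45*(2*4*(-1) + (2*(-4))*4) = 45*(-8 - 8*4) = 45*(-8 - 32) = 45*(-40) = -1800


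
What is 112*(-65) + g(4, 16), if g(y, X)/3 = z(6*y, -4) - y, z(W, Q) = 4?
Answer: -7280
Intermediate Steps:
g(y, X) = 12 - 3*y (g(y, X) = 3*(4 - y) = 12 - 3*y)
112*(-65) + g(4, 16) = 112*(-65) + (12 - 3*4) = -7280 + (12 - 12) = -7280 + 0 = -7280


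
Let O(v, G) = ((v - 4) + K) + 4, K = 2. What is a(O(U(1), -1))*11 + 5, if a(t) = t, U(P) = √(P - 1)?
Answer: 27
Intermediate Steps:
U(P) = √(-1 + P)
O(v, G) = 2 + v (O(v, G) = ((v - 4) + 2) + 4 = ((-4 + v) + 2) + 4 = (-2 + v) + 4 = 2 + v)
a(O(U(1), -1))*11 + 5 = (2 + √(-1 + 1))*11 + 5 = (2 + √0)*11 + 5 = (2 + 0)*11 + 5 = 2*11 + 5 = 22 + 5 = 27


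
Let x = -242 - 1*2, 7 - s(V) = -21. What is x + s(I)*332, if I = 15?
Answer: 9052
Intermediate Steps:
s(V) = 28 (s(V) = 7 - 1*(-21) = 7 + 21 = 28)
x = -244 (x = -242 - 2 = -244)
x + s(I)*332 = -244 + 28*332 = -244 + 9296 = 9052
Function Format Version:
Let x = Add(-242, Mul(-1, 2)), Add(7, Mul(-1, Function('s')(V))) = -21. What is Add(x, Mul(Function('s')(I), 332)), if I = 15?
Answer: 9052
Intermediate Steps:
Function('s')(V) = 28 (Function('s')(V) = Add(7, Mul(-1, -21)) = Add(7, 21) = 28)
x = -244 (x = Add(-242, -2) = -244)
Add(x, Mul(Function('s')(I), 332)) = Add(-244, Mul(28, 332)) = Add(-244, 9296) = 9052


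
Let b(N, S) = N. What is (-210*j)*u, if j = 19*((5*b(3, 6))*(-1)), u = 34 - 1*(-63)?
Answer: 5805450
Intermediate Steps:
u = 97 (u = 34 + 63 = 97)
j = -285 (j = 19*((5*3)*(-1)) = 19*(15*(-1)) = 19*(-15) = -285)
(-210*j)*u = -210*(-285)*97 = 59850*97 = 5805450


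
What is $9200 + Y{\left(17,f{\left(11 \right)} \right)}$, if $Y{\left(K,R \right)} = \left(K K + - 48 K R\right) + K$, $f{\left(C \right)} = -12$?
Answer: $19298$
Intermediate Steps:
$Y{\left(K,R \right)} = K + K^{2} - 48 K R$ ($Y{\left(K,R \right)} = \left(K^{2} - 48 K R\right) + K = K + K^{2} - 48 K R$)
$9200 + Y{\left(17,f{\left(11 \right)} \right)} = 9200 + 17 \left(1 + 17 - -576\right) = 9200 + 17 \left(1 + 17 + 576\right) = 9200 + 17 \cdot 594 = 9200 + 10098 = 19298$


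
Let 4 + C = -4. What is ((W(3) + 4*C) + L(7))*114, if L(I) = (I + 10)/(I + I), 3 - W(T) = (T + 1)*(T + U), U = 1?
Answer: -34941/7 ≈ -4991.6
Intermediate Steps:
C = -8 (C = -4 - 4 = -8)
W(T) = 3 - (1 + T)² (W(T) = 3 - (T + 1)*(T + 1) = 3 - (1 + T)*(1 + T) = 3 - (1 + T)²)
L(I) = (10 + I)/(2*I) (L(I) = (10 + I)/((2*I)) = (10 + I)*(1/(2*I)) = (10 + I)/(2*I))
((W(3) + 4*C) + L(7))*114 = (((2 - 1*3² - 2*3) + 4*(-8)) + (½)*(10 + 7)/7)*114 = (((2 - 1*9 - 6) - 32) + (½)*(⅐)*17)*114 = (((2 - 9 - 6) - 32) + 17/14)*114 = ((-13 - 32) + 17/14)*114 = (-45 + 17/14)*114 = -613/14*114 = -34941/7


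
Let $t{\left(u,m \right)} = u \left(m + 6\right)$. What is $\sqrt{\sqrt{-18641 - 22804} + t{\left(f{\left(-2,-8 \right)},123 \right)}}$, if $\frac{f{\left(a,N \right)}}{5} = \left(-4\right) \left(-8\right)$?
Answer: $\sqrt{20640 + 3 i \sqrt{4605}} \approx 143.67 + 0.7085 i$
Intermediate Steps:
$f{\left(a,N \right)} = 160$ ($f{\left(a,N \right)} = 5 \left(\left(-4\right) \left(-8\right)\right) = 5 \cdot 32 = 160$)
$t{\left(u,m \right)} = u \left(6 + m\right)$
$\sqrt{\sqrt{-18641 - 22804} + t{\left(f{\left(-2,-8 \right)},123 \right)}} = \sqrt{\sqrt{-18641 - 22804} + 160 \left(6 + 123\right)} = \sqrt{\sqrt{-41445} + 160 \cdot 129} = \sqrt{3 i \sqrt{4605} + 20640} = \sqrt{20640 + 3 i \sqrt{4605}}$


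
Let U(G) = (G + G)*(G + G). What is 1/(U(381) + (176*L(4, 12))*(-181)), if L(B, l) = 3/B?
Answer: 1/556752 ≈ 1.7961e-6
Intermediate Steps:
U(G) = 4*G² (U(G) = (2*G)*(2*G) = 4*G²)
1/(U(381) + (176*L(4, 12))*(-181)) = 1/(4*381² + (176*(3/4))*(-181)) = 1/(4*145161 + (176*(3*(¼)))*(-181)) = 1/(580644 + (176*(¾))*(-181)) = 1/(580644 + 132*(-181)) = 1/(580644 - 23892) = 1/556752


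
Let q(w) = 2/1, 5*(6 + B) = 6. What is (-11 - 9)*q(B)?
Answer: -40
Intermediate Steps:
B = -24/5 (B = -6 + (⅕)*6 = -6 + 6/5 = -24/5 ≈ -4.8000)
q(w) = 2 (q(w) = 2*1 = 2)
(-11 - 9)*q(B) = (-11 - 9)*2 = -20*2 = -40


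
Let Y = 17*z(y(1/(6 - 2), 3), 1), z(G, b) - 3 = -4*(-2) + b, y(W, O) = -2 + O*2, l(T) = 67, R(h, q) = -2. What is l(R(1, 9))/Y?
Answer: 67/204 ≈ 0.32843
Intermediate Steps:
y(W, O) = -2 + 2*O
z(G, b) = 11 + b (z(G, b) = 3 + (-4*(-2) + b) = 3 + (8 + b) = 11 + b)
Y = 204 (Y = 17*(11 + 1) = 17*12 = 204)
l(R(1, 9))/Y = 67/204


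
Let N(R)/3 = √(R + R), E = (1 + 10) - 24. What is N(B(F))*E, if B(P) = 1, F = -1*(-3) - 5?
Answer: -39*√2 ≈ -55.154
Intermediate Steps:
F = -2 (F = 3 - 5 = -2)
E = -13 (E = 11 - 24 = -13)
N(R) = 3*√2*√R (N(R) = 3*√(R + R) = 3*√(2*R) = 3*(√2*√R) = 3*√2*√R)
N(B(F))*E = (3*√2*√1)*(-13) = (3*√2*1)*(-13) = (3*√2)*(-13) = -39*√2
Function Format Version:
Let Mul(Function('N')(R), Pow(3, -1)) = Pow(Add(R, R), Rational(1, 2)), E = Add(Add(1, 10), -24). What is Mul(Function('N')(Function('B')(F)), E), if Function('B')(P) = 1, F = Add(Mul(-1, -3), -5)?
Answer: Mul(-39, Pow(2, Rational(1, 2))) ≈ -55.154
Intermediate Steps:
F = -2 (F = Add(3, -5) = -2)
E = -13 (E = Add(11, -24) = -13)
Function('N')(R) = Mul(3, Pow(2, Rational(1, 2)), Pow(R, Rational(1, 2))) (Function('N')(R) = Mul(3, Pow(Add(R, R), Rational(1, 2))) = Mul(3, Pow(Mul(2, R), Rational(1, 2))) = Mul(3, Mul(Pow(2, Rational(1, 2)), Pow(R, Rational(1, 2)))) = Mul(3, Pow(2, Rational(1, 2)), Pow(R, Rational(1, 2))))
Mul(Function('N')(Function('B')(F)), E) = Mul(Mul(3, Pow(2, Rational(1, 2)), Pow(1, Rational(1, 2))), -13) = Mul(Mul(3, Pow(2, Rational(1, 2)), 1), -13) = Mul(Mul(3, Pow(2, Rational(1, 2))), -13) = Mul(-39, Pow(2, Rational(1, 2)))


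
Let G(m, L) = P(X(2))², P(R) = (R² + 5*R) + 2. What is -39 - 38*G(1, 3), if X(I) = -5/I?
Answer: -5803/8 ≈ -725.38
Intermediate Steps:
P(R) = 2 + R² + 5*R
G(m, L) = 289/16 (G(m, L) = (2 + (-5/2)² + 5*(-5/2))² = (2 + 25/4 - 25/2)² = (-17/4)² = 289/16)
-39 - 38*G(1, 3) = -39 - 38*289/16 = -39 - 5491/8 = -5803/8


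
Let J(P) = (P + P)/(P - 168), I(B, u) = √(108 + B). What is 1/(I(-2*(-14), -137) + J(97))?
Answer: 6887/323970 + 5041*√34/323970 ≈ 0.11199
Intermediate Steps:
J(P) = 2*P/(-168 + P) (J(P) = (2*P)/(-168 + P) = 2*P/(-168 + P))
1/(I(-2*(-14), -137) + J(97)) = 1/(√(108 - 2*(-14)) + 2*97/(-168 + 97)) = 1/(√(108 + 28) + 2*97/(-71)) = 1/(√136 + 2*97*(-1/71)) = 1/(2*√34 - 194/71) = 1/(-194/71 + 2*√34)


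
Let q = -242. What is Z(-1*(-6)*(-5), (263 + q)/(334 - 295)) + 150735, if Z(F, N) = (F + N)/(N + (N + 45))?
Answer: 90289882/599 ≈ 1.5073e+5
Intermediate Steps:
Z(F, N) = (F + N)/(45 + 2*N) (Z(F, N) = (F + N)/(N + (45 + N)) = (F + N)/(45 + 2*N))
Z(-1*(-6)*(-5), (263 + q)/(334 - 295)) + 150735 = (-1*(-6)*(-5) + (263 - 242)/(334 - 295))/(45 + 2*((263 - 242)/(334 - 295))) + 150735 = (6*(-5) + 21/39)/(45 + 2*(21/39)) + 150735 = (-30 + 21*(1/39))/(45 + 2*(21*(1/39))) + 150735 = (-30 + 7/13)/(45 + 2*(7/13)) + 150735 = -383/13/(45 + 14/13) + 150735 = -383/13/(599/13) + 150735 = (13/599)*(-383/13) + 150735 = -383/599 + 150735 = 90289882/599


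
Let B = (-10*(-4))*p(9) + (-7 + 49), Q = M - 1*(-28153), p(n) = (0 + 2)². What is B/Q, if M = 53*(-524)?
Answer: 202/381 ≈ 0.53018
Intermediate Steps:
M = -27772
p(n) = 4 (p(n) = 2² = 4)
Q = 381 (Q = -27772 - 1*(-28153) = -27772 + 28153 = 381)
B = 202 (B = -10*(-4)*4 + (-7 + 49) = 40*4 + 42 = 160 + 42 = 202)
B/Q = 202/381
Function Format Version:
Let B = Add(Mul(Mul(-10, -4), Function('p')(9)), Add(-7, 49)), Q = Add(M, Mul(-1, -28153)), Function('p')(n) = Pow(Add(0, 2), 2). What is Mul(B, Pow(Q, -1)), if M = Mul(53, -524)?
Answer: Rational(202, 381) ≈ 0.53018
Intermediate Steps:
M = -27772
Function('p')(n) = 4 (Function('p')(n) = Pow(2, 2) = 4)
Q = 381 (Q = Add(-27772, Mul(-1, -28153)) = Add(-27772, 28153) = 381)
B = 202 (B = Add(Mul(Mul(-10, -4), 4), Add(-7, 49)) = Add(Mul(40, 4), 42) = Add(160, 42) = 202)
Mul(B, Pow(Q, -1)) = Mul(202, Pow(381, -1)) = Mul(202, Rational(1, 381)) = Rational(202, 381)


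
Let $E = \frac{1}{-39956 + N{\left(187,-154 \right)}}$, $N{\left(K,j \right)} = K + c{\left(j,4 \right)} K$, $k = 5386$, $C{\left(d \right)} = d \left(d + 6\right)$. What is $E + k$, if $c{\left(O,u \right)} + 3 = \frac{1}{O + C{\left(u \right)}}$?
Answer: $\frac{24763788388}{4597807} \approx 5386.0$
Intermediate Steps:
$C{\left(d \right)} = d \left(6 + d\right)$
$c{\left(O,u \right)} = -3 + \frac{1}{O + u \left(6 + u\right)}$
$N{\left(K,j \right)} = K + \frac{K \left(-119 - 3 j\right)}{40 + j}$ ($N{\left(K,j \right)} = K + \frac{1 - 3 j - 12 \left(6 + 4\right)}{j + 4 \left(6 + 4\right)} K = K + \frac{1 - 3 j - 12 \cdot 10}{j + 4 \cdot 10} K = K + \frac{1 - 3 j - 120}{j + 40} K = K + \frac{-119 - 3 j}{40 + j} K = K + \frac{K \left(-119 - 3 j\right)}{40 + j}$)
$E = - \frac{114}{4597807}$ ($E = \frac{1}{-39956 + \frac{187 \left(-79 - -308\right)}{40 - 154}} = \frac{1}{-39956 + \frac{187 \left(-79 + 308\right)}{-114}} = \frac{1}{-39956 + 187 \left(- \frac{1}{114}\right) 229} = \frac{1}{-39956 - \frac{42823}{114}} = \frac{1}{- \frac{4597807}{114}} = - \frac{114}{4597807} \approx -2.4794 \cdot 10^{-5}$)
$E + k = - \frac{114}{4597807} + 5386 = \frac{24763788388}{4597807}$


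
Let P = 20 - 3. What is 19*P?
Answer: 323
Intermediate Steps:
P = 17
19*P = 19*17 = 323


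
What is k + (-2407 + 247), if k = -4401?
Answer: -6561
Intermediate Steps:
k + (-2407 + 247) = -4401 + (-2407 + 247) = -4401 - 2160 = -6561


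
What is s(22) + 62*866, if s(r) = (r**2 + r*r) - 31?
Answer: 54629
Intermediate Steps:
s(r) = -31 + 2*r**2 (s(r) = (r**2 + r**2) - 31 = 2*r**2 - 31 = -31 + 2*r**2)
s(22) + 62*866 = (-31 + 2*22**2) + 62*866 = (-31 + 2*484) + 53692 = (-31 + 968) + 53692 = 937 + 53692 = 54629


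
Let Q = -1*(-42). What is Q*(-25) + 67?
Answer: -983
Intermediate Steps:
Q = 42
Q*(-25) + 67 = 42*(-25) + 67 = -1050 + 67 = -983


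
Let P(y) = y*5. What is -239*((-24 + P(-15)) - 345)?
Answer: 106116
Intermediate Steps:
P(y) = 5*y
-239*((-24 + P(-15)) - 345) = -239*((-24 + 5*(-15)) - 345) = -239*((-24 - 75) - 345) = -239*(-99 - 345) = -239*(-444) = 106116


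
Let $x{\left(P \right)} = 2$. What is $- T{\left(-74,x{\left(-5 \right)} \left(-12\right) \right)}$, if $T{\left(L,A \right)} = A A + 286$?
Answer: $-862$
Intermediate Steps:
$T{\left(L,A \right)} = 286 + A^{2}$ ($T{\left(L,A \right)} = A^{2} + 286 = 286 + A^{2}$)
$- T{\left(-74,x{\left(-5 \right)} \left(-12\right) \right)} = - (286 + \left(2 \left(-12\right)\right)^{2}) = - (286 + \left(-24\right)^{2}) = - (286 + 576) = \left(-1\right) 862 = -862$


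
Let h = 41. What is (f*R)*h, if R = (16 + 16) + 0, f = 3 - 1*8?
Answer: -6560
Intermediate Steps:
f = -5 (f = 3 - 8 = -5)
R = 32 (R = 32 + 0 = 32)
(f*R)*h = -5*32*41 = -160*41 = -6560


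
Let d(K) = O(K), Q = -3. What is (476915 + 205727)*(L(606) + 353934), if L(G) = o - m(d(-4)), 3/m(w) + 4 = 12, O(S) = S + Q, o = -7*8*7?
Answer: 965369447893/4 ≈ 2.4134e+11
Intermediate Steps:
o = -392 (o = -56*7 = -392)
O(S) = -3 + S (O(S) = S - 3 = -3 + S)
d(K) = -3 + K
m(w) = 3/8 (m(w) = 3/(-4 + 12) = 3/8)
L(G) = -3139/8 (L(G) = -392 - 1*3/8 = -392 - 3/8 = -3139/8)
(476915 + 205727)*(L(606) + 353934) = (476915 + 205727)*(-3139/8 + 353934) = 682642*(2828333/8) = 965369447893/4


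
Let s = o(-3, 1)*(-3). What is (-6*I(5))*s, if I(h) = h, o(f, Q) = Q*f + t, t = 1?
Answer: -180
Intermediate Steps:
o(f, Q) = 1 + Q*f (o(f, Q) = Q*f + 1 = 1 + Q*f)
s = 6 (s = (1 + 1*(-3))*(-3) = (1 - 3)*(-3) = -2*(-3) = 6)
(-6*I(5))*s = -6*5*6 = -30*6 = -180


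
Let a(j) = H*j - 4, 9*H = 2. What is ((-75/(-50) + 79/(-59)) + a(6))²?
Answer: 786769/125316 ≈ 6.2783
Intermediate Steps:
H = 2/9 (H = (⅑)*2 = 2/9 ≈ 0.22222)
a(j) = -4 + 2*j/9 (a(j) = 2*j/9 - 4 = -4 + 2*j/9)
((-75/(-50) + 79/(-59)) + a(6))² = ((-75/(-50) + 79/(-59)) + (-4 + (2/9)*6))² = ((-75*(-1/50) + 79*(-1/59)) + (-4 + 4/3))² = ((3/2 - 79/59) - 8/3)² = (19/118 - 8/3)² = (-887/354)² = 786769/125316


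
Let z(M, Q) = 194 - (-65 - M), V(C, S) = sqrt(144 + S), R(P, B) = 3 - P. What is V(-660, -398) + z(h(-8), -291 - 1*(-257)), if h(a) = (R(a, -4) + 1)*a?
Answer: 163 + I*sqrt(254) ≈ 163.0 + 15.937*I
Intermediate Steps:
h(a) = a*(4 - a) (h(a) = ((3 - a) + 1)*a = (4 - a)*a = a*(4 - a))
z(M, Q) = 259 + M (z(M, Q) = 194 + (65 + M) = 259 + M)
V(-660, -398) + z(h(-8), -291 - 1*(-257)) = sqrt(144 - 398) + (259 - 8*(4 - 1*(-8))) = sqrt(-254) + (259 - 8*(4 + 8)) = I*sqrt(254) + (259 - 8*12) = I*sqrt(254) + (259 - 96) = I*sqrt(254) + 163 = 163 + I*sqrt(254)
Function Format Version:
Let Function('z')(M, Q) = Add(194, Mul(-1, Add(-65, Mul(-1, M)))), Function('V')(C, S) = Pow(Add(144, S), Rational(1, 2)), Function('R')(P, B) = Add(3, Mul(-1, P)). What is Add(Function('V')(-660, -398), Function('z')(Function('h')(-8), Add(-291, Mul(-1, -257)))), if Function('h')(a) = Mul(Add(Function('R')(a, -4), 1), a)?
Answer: Add(163, Mul(I, Pow(254, Rational(1, 2)))) ≈ Add(163.00, Mul(15.937, I))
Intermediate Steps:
Function('h')(a) = Mul(a, Add(4, Mul(-1, a))) (Function('h')(a) = Mul(Add(Add(3, Mul(-1, a)), 1), a) = Mul(Add(4, Mul(-1, a)), a) = Mul(a, Add(4, Mul(-1, a))))
Function('z')(M, Q) = Add(259, M) (Function('z')(M, Q) = Add(194, Add(65, M)) = Add(259, M))
Add(Function('V')(-660, -398), Function('z')(Function('h')(-8), Add(-291, Mul(-1, -257)))) = Add(Pow(Add(144, -398), Rational(1, 2)), Add(259, Mul(-8, Add(4, Mul(-1, -8))))) = Add(Pow(-254, Rational(1, 2)), Add(259, Mul(-8, Add(4, 8)))) = Add(Mul(I, Pow(254, Rational(1, 2))), Add(259, Mul(-8, 12))) = Add(Mul(I, Pow(254, Rational(1, 2))), Add(259, -96)) = Add(Mul(I, Pow(254, Rational(1, 2))), 163) = Add(163, Mul(I, Pow(254, Rational(1, 2))))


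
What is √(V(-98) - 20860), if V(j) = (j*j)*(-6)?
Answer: 2*I*√19621 ≈ 280.15*I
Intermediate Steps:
V(j) = -6*j² (V(j) = j²*(-6) = -6*j²)
√(V(-98) - 20860) = √(-6*(-98)² - 20860) = √(-6*9604 - 20860) = √(-57624 - 20860) = √(-78484) = 2*I*√19621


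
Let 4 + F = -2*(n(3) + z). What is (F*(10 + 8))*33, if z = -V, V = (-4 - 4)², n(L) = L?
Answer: 70092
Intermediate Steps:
V = 64 (V = (-8)² = 64)
z = -64 (z = -1*64 = -64)
F = 118 (F = -4 - 2*(3 - 64) = -4 - 2*(-61) = -4 + 122 = 118)
(F*(10 + 8))*33 = (118*(10 + 8))*33 = (118*18)*33 = 2124*33 = 70092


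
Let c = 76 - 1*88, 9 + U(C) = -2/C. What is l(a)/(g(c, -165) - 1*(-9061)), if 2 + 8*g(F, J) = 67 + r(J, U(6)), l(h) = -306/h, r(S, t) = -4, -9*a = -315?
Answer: -272/282135 ≈ -0.00096408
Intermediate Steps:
U(C) = -9 - 2/C
a = 35 (a = -1/9*(-315) = 35)
c = -12 (c = 76 - 88 = -12)
g(F, J) = 61/8 (g(F, J) = -1/4 + (67 - 4)/8 = -1/4 + (1/8)*63 = -1/4 + 63/8 = 61/8)
l(a)/(g(c, -165) - 1*(-9061)) = (-306/35)/(61/8 - 1*(-9061)) = (-306*1/35)/(61/8 + 9061) = -306/(35*72549/8) = -306/35*8/72549 = -272/282135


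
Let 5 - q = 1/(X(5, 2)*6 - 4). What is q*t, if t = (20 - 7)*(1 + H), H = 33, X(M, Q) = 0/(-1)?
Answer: 4641/2 ≈ 2320.5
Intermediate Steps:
X(M, Q) = 0 (X(M, Q) = 0*(-1) = 0)
t = 442 (t = (20 - 7)*(1 + 33) = 13*34 = 442)
q = 21/4 (q = 5 - 1/(0*6 - 4) = 5 - 1/(0 - 4) = 5 - 1/(-4) = 5 - 1*(-¼) = 5 + ¼ = 21/4 ≈ 5.2500)
q*t = (21/4)*442 = 4641/2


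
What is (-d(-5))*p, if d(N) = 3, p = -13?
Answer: 39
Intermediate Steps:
(-d(-5))*p = -1*3*(-13) = -3*(-13) = 39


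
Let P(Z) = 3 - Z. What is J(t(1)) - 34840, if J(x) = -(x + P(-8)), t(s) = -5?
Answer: -34846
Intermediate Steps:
J(x) = -11 - x (J(x) = -(x + (3 - 1*(-8))) = -(x + (3 + 8)) = -(x + 11) = -(11 + x) = -11 - x)
J(t(1)) - 34840 = (-11 - 1*(-5)) - 34840 = (-11 + 5) - 34840 = -6 - 34840 = -34846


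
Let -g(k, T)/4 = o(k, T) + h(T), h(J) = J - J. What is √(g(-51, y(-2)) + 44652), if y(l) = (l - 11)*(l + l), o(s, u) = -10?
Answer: 2*√11173 ≈ 211.40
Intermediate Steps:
h(J) = 0
y(l) = 2*l*(-11 + l) (y(l) = (-11 + l)*(2*l) = 2*l*(-11 + l))
g(k, T) = 40 (g(k, T) = -4*(-10 + 0) = -4*(-10) = 40)
√(g(-51, y(-2)) + 44652) = √(40 + 44652) = √44692 = 2*√11173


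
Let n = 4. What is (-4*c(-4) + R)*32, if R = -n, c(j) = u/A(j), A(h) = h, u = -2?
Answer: -192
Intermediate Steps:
c(j) = -2/j
R = -4 (R = -1*4 = -4)
(-4*c(-4) + R)*32 = (-(-8)/(-4) - 4)*32 = (-(-8)*(-1)/4 - 4)*32 = (-4*½ - 4)*32 = (-2 - 4)*32 = -6*32 = -192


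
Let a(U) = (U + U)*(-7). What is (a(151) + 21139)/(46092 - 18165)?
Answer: 19025/27927 ≈ 0.68124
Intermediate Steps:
a(U) = -14*U (a(U) = (2*U)*(-7) = -14*U)
(a(151) + 21139)/(46092 - 18165) = (-14*151 + 21139)/(46092 - 18165) = (-2114 + 21139)/27927 = 19025*(1/27927) = 19025/27927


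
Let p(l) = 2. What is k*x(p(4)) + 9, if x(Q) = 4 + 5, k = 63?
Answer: 576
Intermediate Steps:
x(Q) = 9
k*x(p(4)) + 9 = 63*9 + 9 = 567 + 9 = 576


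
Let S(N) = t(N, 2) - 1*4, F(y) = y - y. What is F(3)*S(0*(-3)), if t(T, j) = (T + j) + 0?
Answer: 0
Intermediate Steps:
F(y) = 0
t(T, j) = T + j
S(N) = -2 + N (S(N) = (N + 2) - 1*4 = (2 + N) - 4 = -2 + N)
F(3)*S(0*(-3)) = 0*(-2 + 0*(-3)) = 0*(-2 + 0) = 0*(-2) = 0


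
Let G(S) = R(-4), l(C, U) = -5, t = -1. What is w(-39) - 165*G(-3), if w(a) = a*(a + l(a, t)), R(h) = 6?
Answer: 726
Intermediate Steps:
G(S) = 6
w(a) = a*(-5 + a) (w(a) = a*(a - 5) = a*(-5 + a))
w(-39) - 165*G(-3) = -39*(-5 - 39) - 165*6 = -39*(-44) - 990 = 1716 - 990 = 726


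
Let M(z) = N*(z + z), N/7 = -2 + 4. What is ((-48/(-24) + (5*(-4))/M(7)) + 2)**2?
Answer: 36481/2401 ≈ 15.194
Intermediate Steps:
N = 14 (N = 7*(-2 + 4) = 7*2 = 14)
M(z) = 28*z (M(z) = 14*(z + z) = 14*(2*z) = 28*z)
((-48/(-24) + (5*(-4))/M(7)) + 2)**2 = ((-48/(-24) + (5*(-4))/((28*7))) + 2)**2 = ((-48*(-1/24) - 20/196) + 2)**2 = ((2 - 20*1/196) + 2)**2 = ((2 - 5/49) + 2)**2 = (93/49 + 2)**2 = (191/49)**2 = 36481/2401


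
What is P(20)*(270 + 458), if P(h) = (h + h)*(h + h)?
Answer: 1164800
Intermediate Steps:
P(h) = 4*h² (P(h) = (2*h)*(2*h) = 4*h²)
P(20)*(270 + 458) = (4*20²)*(270 + 458) = (4*400)*728 = 1600*728 = 1164800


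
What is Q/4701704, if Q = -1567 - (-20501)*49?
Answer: 501491/2350852 ≈ 0.21332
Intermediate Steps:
Q = 1002982 (Q = -1567 - 1079*(-931) = -1567 + 1004549 = 1002982)
Q/4701704 = 1002982/4701704 = 1002982*(1/4701704) = 501491/2350852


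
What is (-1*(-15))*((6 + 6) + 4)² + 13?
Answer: 3853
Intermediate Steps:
(-1*(-15))*((6 + 6) + 4)² + 13 = 15*(12 + 4)² + 13 = 15*16² + 13 = 15*256 + 13 = 3840 + 13 = 3853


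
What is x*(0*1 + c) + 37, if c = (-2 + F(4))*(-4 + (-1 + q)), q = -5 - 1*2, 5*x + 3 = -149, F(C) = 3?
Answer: 2009/5 ≈ 401.80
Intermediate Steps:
x = -152/5 (x = -⅗ + (⅕)*(-149) = -⅗ - 149/5 = -152/5 ≈ -30.400)
q = -7 (q = -5 - 2 = -7)
c = -12 (c = (-2 + 3)*(-4 + (-1 - 7)) = 1*(-4 - 8) = 1*(-12) = -12)
x*(0*1 + c) + 37 = -152*(0*1 - 12)/5 + 37 = -152*(0 - 12)/5 + 37 = -152/5*(-12) + 37 = 1824/5 + 37 = 2009/5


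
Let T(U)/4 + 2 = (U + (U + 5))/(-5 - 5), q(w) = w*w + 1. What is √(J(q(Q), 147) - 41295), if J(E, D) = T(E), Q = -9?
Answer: 19*I*√2865/5 ≈ 203.4*I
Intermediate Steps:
q(w) = 1 + w² (q(w) = w² + 1 = 1 + w²)
T(U) = -10 - 4*U/5 (T(U) = -8 + 4*((U + (U + 5))/(-5 - 5)) = -8 + 4*((U + (5 + U))/(-10)) = -8 + 4*((5 + 2*U)*(-⅒)) = -8 + 4*(-½ - U/5) = -8 + (-2 - 4*U/5) = -10 - 4*U/5)
J(E, D) = -10 - 4*E/5
√(J(q(Q), 147) - 41295) = √((-10 - 4*(1 + (-9)²)/5) - 41295) = √((-10 - 4*(1 + 81)/5) - 41295) = √((-10 - ⅘*82) - 41295) = √((-10 - 328/5) - 41295) = √(-378/5 - 41295) = √(-206853/5) = 19*I*√2865/5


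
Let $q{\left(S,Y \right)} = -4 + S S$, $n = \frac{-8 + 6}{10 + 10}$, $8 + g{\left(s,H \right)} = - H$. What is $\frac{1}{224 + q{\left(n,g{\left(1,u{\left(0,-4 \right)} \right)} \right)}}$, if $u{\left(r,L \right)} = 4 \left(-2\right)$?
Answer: $\frac{100}{22001} \approx 0.0045452$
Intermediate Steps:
$u{\left(r,L \right)} = -8$
$g{\left(s,H \right)} = -8 - H$
$n = - \frac{1}{10}$ ($n = - \frac{2}{20} = \left(-2\right) \frac{1}{20} = - \frac{1}{10} \approx -0.1$)
$q{\left(S,Y \right)} = -4 + S^{2}$
$\frac{1}{224 + q{\left(n,g{\left(1,u{\left(0,-4 \right)} \right)} \right)}} = \frac{1}{224 - \left(4 - \left(- \frac{1}{10}\right)^{2}\right)} = \frac{1}{224 + \left(-4 + \frac{1}{100}\right)} = \frac{1}{224 - \frac{399}{100}} = \frac{1}{\frac{22001}{100}} = \frac{100}{22001}$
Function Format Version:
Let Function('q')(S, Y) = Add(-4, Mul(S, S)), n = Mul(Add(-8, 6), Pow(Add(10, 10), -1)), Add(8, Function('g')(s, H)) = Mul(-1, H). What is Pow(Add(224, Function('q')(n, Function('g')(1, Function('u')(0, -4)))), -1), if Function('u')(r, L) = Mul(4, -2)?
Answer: Rational(100, 22001) ≈ 0.0045452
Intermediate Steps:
Function('u')(r, L) = -8
Function('g')(s, H) = Add(-8, Mul(-1, H))
n = Rational(-1, 10) (n = Mul(-2, Pow(20, -1)) = Mul(-2, Rational(1, 20)) = Rational(-1, 10) ≈ -0.10000)
Function('q')(S, Y) = Add(-4, Pow(S, 2))
Pow(Add(224, Function('q')(n, Function('g')(1, Function('u')(0, -4)))), -1) = Pow(Add(224, Add(-4, Pow(Rational(-1, 10), 2))), -1) = Pow(Add(224, Add(-4, Rational(1, 100))), -1) = Pow(Add(224, Rational(-399, 100)), -1) = Pow(Rational(22001, 100), -1) = Rational(100, 22001)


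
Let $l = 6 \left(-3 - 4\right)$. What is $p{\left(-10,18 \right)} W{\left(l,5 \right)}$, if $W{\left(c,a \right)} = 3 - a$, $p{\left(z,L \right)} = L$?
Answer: $-36$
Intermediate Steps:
$l = -42$ ($l = 6 \left(-7\right) = -42$)
$p{\left(-10,18 \right)} W{\left(l,5 \right)} = 18 \left(3 - 5\right) = 18 \left(-2\right) = -36$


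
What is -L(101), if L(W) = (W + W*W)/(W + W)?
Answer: -51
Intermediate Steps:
L(W) = (W + W²)/(2*W) (L(W) = (W + W²)/((2*W)) = (W + W²)*(1/(2*W)) = (W + W²)/(2*W))
-L(101) = -(½ + (½)*101) = -(½ + 101/2) = -1*51 = -51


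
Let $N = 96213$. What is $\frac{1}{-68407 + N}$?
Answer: $\frac{1}{27806} \approx 3.5963 \cdot 10^{-5}$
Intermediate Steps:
$\frac{1}{-68407 + N} = \frac{1}{-68407 + 96213} = \frac{1}{27806}$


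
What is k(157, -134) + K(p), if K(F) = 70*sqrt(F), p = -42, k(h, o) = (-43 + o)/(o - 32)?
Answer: 177/166 + 70*I*sqrt(42) ≈ 1.0663 + 453.65*I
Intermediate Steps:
k(h, o) = (-43 + o)/(-32 + o)
k(157, -134) + K(p) = (-43 - 134)/(-32 - 134) + 70*sqrt(-42) = -177/(-166) + 70*(I*sqrt(42)) = -1/166*(-177) + 70*I*sqrt(42) = 177/166 + 70*I*sqrt(42)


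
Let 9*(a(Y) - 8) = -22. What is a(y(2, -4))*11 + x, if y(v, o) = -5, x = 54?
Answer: 1036/9 ≈ 115.11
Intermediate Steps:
a(Y) = 50/9 (a(Y) = 8 + (⅑)*(-22) = 8 - 22/9 = 50/9)
a(y(2, -4))*11 + x = (50/9)*11 + 54 = 550/9 + 54 = 1036/9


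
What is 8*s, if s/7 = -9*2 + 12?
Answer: -336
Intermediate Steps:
s = -42 (s = 7*(-9*2 + 12) = 7*(-18 + 12) = 7*(-6) = -42)
8*s = 8*(-42) = -336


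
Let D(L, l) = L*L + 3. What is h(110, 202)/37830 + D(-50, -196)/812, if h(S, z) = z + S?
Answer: 1217203/393820 ≈ 3.0908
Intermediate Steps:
h(S, z) = S + z
D(L, l) = 3 + L² (D(L, l) = L² + 3 = 3 + L²)
h(110, 202)/37830 + D(-50, -196)/812 = (110 + 202)/37830 + (3 + (-50)²)/812 = 312*(1/37830) + (3 + 2500)*(1/812) = 4/485 + 2503*(1/812) = 4/485 + 2503/812 = 1217203/393820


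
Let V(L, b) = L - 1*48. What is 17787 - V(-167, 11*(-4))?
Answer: 18002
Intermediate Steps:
V(L, b) = -48 + L (V(L, b) = L - 48 = -48 + L)
17787 - V(-167, 11*(-4)) = 17787 - (-48 - 167) = 17787 - 1*(-215) = 17787 + 215 = 18002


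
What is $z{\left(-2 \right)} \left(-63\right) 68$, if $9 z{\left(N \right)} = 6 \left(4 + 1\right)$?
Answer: $-14280$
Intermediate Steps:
$z{\left(N \right)} = \frac{10}{3}$ ($z{\left(N \right)} = \frac{6 \left(4 + 1\right)}{9} = \frac{6 \cdot 5}{9} = \frac{1}{9} \cdot 30 = \frac{10}{3}$)
$z{\left(-2 \right)} \left(-63\right) 68 = \frac{10}{3} \left(-63\right) 68 = \left(-210\right) 68 = -14280$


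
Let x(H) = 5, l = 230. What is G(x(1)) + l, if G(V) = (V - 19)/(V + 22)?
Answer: 6196/27 ≈ 229.48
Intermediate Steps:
G(V) = (-19 + V)/(22 + V)
G(x(1)) + l = (-19 + 5)/(22 + 5) + 230 = -14/27 + 230 = 6196/27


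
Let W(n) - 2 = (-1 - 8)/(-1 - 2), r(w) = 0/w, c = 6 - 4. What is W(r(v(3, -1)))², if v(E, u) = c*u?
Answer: 25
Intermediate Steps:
c = 2
v(E, u) = 2*u
r(w) = 0
W(n) = 5 (W(n) = 2 + (-1 - 8)/(-1 - 2) = 2 - 9/(-3) = 2 - 9*(-⅓) = 2 + 3 = 5)
W(r(v(3, -1)))² = 5² = 25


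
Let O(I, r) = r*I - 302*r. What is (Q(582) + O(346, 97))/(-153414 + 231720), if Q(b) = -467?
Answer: 1267/26102 ≈ 0.048540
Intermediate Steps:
O(I, r) = -302*r + I*r (O(I, r) = I*r - 302*r = -302*r + I*r)
(Q(582) + O(346, 97))/(-153414 + 231720) = (-467 + 97*(-302 + 346))/(-153414 + 231720) = (-467 + 97*44)/78306 = (-467 + 4268)*(1/78306) = 3801*(1/78306) = 1267/26102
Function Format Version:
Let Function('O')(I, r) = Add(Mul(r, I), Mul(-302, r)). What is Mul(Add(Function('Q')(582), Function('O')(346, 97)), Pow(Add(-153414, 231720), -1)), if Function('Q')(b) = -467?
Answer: Rational(1267, 26102) ≈ 0.048540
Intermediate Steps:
Function('O')(I, r) = Add(Mul(-302, r), Mul(I, r)) (Function('O')(I, r) = Add(Mul(I, r), Mul(-302, r)) = Add(Mul(-302, r), Mul(I, r)))
Mul(Add(Function('Q')(582), Function('O')(346, 97)), Pow(Add(-153414, 231720), -1)) = Mul(Add(-467, Mul(97, Add(-302, 346))), Pow(Add(-153414, 231720), -1)) = Mul(Add(-467, Mul(97, 44)), Pow(78306, -1)) = Mul(Add(-467, 4268), Rational(1, 78306)) = Mul(3801, Rational(1, 78306)) = Rational(1267, 26102)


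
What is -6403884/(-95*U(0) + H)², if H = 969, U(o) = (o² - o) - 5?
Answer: -1600971/521284 ≈ -3.0712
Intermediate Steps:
U(o) = -5 + o² - o
-6403884/(-95*U(0) + H)² = -6403884/(-95*(-5 + 0² - 1*0) + 969)² = -6403884/(-95*(-5 + 0 + 0) + 969)² = -6403884/(-95*(-5) + 969)² = -6403884/(475 + 969)² = -6403884/(1444²) = -6403884/2085136 = -6403884*1/2085136 = -1600971/521284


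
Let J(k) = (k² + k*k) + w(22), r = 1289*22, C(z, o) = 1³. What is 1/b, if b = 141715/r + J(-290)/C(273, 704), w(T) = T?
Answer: 28358/4770581191 ≈ 5.9443e-6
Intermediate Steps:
C(z, o) = 1
r = 28358
J(k) = 22 + 2*k² (J(k) = (k² + k*k) + 22 = (k² + k²) + 22 = 2*k² + 22 = 22 + 2*k²)
b = 4770581191/28358 (b = 141715/28358 + (22 + 2*(-290)²)/1 = 141715*(1/28358) + (22 + 2*84100)*1 = 141715/28358 + (22 + 168200)*1 = 141715/28358 + 168222*1 = 141715/28358 + 168222 = 4770581191/28358 ≈ 1.6823e+5)
1/b = 1/(4770581191/28358) = 28358/4770581191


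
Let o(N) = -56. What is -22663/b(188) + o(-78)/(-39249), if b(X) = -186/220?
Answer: 4659286418/173817 ≈ 26806.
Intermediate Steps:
b(X) = -93/110 (b(X) = -186*1/220 = -93/110)
-22663/b(188) + o(-78)/(-39249) = -22663/(-93/110) - 56/(-39249) = -22663*(-110/93) - 56*(-1/39249) = 2492930/93 + 8/5607 = 4659286418/173817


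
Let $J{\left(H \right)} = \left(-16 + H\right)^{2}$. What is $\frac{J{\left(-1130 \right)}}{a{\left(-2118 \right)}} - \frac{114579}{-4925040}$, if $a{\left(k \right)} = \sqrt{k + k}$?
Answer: $\frac{38193}{1641680} - \frac{218886 i \sqrt{1059}}{353} \approx 0.023265 - 20179.0 i$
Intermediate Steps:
$a{\left(k \right)} = \sqrt{2} \sqrt{k}$ ($a{\left(k \right)} = \sqrt{2 k} = \sqrt{2} \sqrt{k}$)
$\frac{J{\left(-1130 \right)}}{a{\left(-2118 \right)}} - \frac{114579}{-4925040} = \frac{\left(-16 - 1130\right)^{2}}{\sqrt{2} \sqrt{-2118}} - \frac{114579}{-4925040} = \frac{\left(-1146\right)^{2}}{\sqrt{2} i \sqrt{2118}} - - \frac{38193}{1641680} = \frac{1313316}{2 i \sqrt{1059}} + \frac{38193}{1641680} = 1313316 \left(- \frac{i \sqrt{1059}}{2118}\right) + \frac{38193}{1641680} = - \frac{218886 i \sqrt{1059}}{353} + \frac{38193}{1641680} = \frac{38193}{1641680} - \frac{218886 i \sqrt{1059}}{353}$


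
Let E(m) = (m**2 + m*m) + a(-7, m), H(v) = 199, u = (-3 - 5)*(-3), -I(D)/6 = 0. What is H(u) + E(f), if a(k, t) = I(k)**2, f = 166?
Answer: 55311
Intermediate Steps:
I(D) = 0 (I(D) = -6*0 = 0)
u = 24 (u = -8*(-3) = 24)
a(k, t) = 0 (a(k, t) = 0**2 = 0)
E(m) = 2*m**2 (E(m) = (m**2 + m*m) + 0 = (m**2 + m**2) + 0 = 2*m**2 + 0 = 2*m**2)
H(u) + E(f) = 199 + 2*166**2 = 199 + 2*27556 = 199 + 55112 = 55311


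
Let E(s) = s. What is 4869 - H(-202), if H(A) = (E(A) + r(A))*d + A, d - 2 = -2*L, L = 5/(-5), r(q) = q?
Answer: 6687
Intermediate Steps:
L = -1 (L = 5*(-⅕) = -1)
d = 4 (d = 2 - 2*(-1) = 2 + 2 = 4)
H(A) = 9*A (H(A) = (A + A)*4 + A = (2*A)*4 + A = 8*A + A = 9*A)
4869 - H(-202) = 4869 - 9*(-202) = 4869 - 1*(-1818) = 4869 + 1818 = 6687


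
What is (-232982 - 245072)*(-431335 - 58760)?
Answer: 234291875130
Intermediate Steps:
(-232982 - 245072)*(-431335 - 58760) = -478054*(-490095) = 234291875130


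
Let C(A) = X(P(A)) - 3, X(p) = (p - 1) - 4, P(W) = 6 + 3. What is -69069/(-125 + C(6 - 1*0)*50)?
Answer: 23023/25 ≈ 920.92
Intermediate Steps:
P(W) = 9
X(p) = -5 + p (X(p) = (-1 + p) - 4 = -5 + p)
C(A) = 1 (C(A) = (-5 + 9) - 3 = 4 - 3 = 1)
-69069/(-125 + C(6 - 1*0)*50) = -69069/(-125 + 1*50) = -69069/(-125 + 50) = -69069/(-75) = -69069*(-1/75) = 23023/25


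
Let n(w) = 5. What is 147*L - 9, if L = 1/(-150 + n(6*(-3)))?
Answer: -1452/145 ≈ -10.014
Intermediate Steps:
L = -1/145 (L = 1/(-150 + 5) = 1/(-145) = -1/145 ≈ -0.0068966)
147*L - 9 = 147*(-1/145) - 9 = -147/145 - 9 = -1452/145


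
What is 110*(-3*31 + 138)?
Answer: 4950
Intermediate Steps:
110*(-3*31 + 138) = 110*(-93 + 138) = 110*45 = 4950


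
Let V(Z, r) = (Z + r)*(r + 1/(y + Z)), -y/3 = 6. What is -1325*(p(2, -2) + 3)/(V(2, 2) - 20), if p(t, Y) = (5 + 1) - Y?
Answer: 58300/49 ≈ 1189.8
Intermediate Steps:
y = -18 (y = -3*6 = -18)
V(Z, r) = (Z + r)*(r + 1/(-18 + Z))
p(t, Y) = 6 - Y
-1325*(p(2, -2) + 3)/(V(2, 2) - 20) = -1325*((6 - 1*(-2)) + 3)/((2 + 2 - 18*2² + 2*2² + 2*2² - 18*2*2)/(-18 + 2) - 20) = -1325*((6 + 2) + 3)/((2 + 2 - 18*4 + 2*4 + 2*4 - 72)/(-16) - 20) = -1325*(8 + 3)/(-(2 + 2 - 72 + 8 + 8 - 72)/16 - 20) = -14575/(-1/16*(-124) - 20) = -14575/(31/4 - 20) = -14575/(-49/4) = -14575*(-4)/49 = -1325*(-44/49) = 58300/49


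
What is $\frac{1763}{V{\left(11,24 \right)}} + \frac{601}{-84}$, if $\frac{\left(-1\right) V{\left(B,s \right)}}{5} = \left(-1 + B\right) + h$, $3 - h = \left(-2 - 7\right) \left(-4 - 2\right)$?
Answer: $\frac{607}{420} \approx 1.4452$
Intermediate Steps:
$h = -51$ ($h = 3 - \left(-2 - 7\right) \left(-4 - 2\right) = 3 - \left(-9\right) \left(-6\right) = 3 - 54 = -51$)
$V{\left(B,s \right)} = 260 - 5 B$ ($V{\left(B,s \right)} = - 5 \left(\left(-1 + B\right) - 51\right) = - 5 \left(-52 + B\right) = 260 - 5 B$)
$\frac{1763}{V{\left(11,24 \right)}} + \frac{601}{-84} = \frac{1763}{260 - 55} + \frac{601}{-84} = \frac{1763}{260 - 55} + 601 \left(- \frac{1}{84}\right) = \frac{1763}{205} - \frac{601}{84} = 1763 \cdot \frac{1}{205} - \frac{601}{84} = \frac{43}{5} - \frac{601}{84} = \frac{607}{420}$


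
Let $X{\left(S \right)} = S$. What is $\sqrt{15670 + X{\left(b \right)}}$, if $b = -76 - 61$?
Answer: $7 \sqrt{317} \approx 124.63$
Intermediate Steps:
$b = -137$
$\sqrt{15670 + X{\left(b \right)}} = \sqrt{15670 - 137} = \sqrt{15533} = 7 \sqrt{317}$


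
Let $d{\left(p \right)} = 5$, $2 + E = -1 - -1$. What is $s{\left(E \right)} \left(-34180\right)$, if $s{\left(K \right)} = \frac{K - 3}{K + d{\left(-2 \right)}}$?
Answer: $\frac{170900}{3} \approx 56967.0$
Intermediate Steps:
$E = -2$ ($E = -2 - 0 = -2 + \left(-1 + 1\right) = -2 + 0 = -2$)
$s{\left(K \right)} = \frac{-3 + K}{5 + K}$ ($s{\left(K \right)} = \frac{K - 3}{K + 5} = \frac{-3 + K}{5 + K}$)
$s{\left(E \right)} \left(-34180\right) = \frac{-3 - 2}{5 - 2} \left(-34180\right) = \frac{1}{3} \left(-5\right) \left(-34180\right) = \left(- \frac{5}{3}\right) \left(-34180\right) = \frac{170900}{3}$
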